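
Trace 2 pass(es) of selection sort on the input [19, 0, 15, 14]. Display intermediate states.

Pass 1: Select minimum 0 at index 1, swap -> [0, 19, 15, 14]
Pass 2: Select minimum 14 at index 3, swap -> [0, 14, 15, 19]


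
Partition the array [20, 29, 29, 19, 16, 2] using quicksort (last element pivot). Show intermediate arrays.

Partition 1: pivot=2 at index 0 -> [2, 29, 29, 19, 16, 20]
Partition 2: pivot=20 at index 3 -> [2, 19, 16, 20, 29, 29]
Partition 3: pivot=16 at index 1 -> [2, 16, 19, 20, 29, 29]
Partition 4: pivot=29 at index 5 -> [2, 16, 19, 20, 29, 29]


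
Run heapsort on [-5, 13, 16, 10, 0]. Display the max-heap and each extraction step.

Build heap: [16, 13, -5, 10, 0]
Extract 16: [13, 10, -5, 0, 16]
Extract 13: [10, 0, -5, 13, 16]
Extract 10: [0, -5, 10, 13, 16]
Extract 0: [-5, 0, 10, 13, 16]


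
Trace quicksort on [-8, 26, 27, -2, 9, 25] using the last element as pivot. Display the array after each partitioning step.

Partition 1: pivot=25 at index 3 -> [-8, -2, 9, 25, 27, 26]
Partition 2: pivot=9 at index 2 -> [-8, -2, 9, 25, 27, 26]
Partition 3: pivot=-2 at index 1 -> [-8, -2, 9, 25, 27, 26]
Partition 4: pivot=26 at index 4 -> [-8, -2, 9, 25, 26, 27]


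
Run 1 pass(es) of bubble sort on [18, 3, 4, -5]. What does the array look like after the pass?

After pass 1: [3, 4, -5, 18] (3 swaps)
Total swaps: 3


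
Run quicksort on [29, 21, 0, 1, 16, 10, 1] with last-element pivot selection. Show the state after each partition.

Partition 1: pivot=1 at index 2 -> [0, 1, 1, 21, 16, 10, 29]
Partition 2: pivot=1 at index 1 -> [0, 1, 1, 21, 16, 10, 29]
Partition 3: pivot=29 at index 6 -> [0, 1, 1, 21, 16, 10, 29]
Partition 4: pivot=10 at index 3 -> [0, 1, 1, 10, 16, 21, 29]
Partition 5: pivot=21 at index 5 -> [0, 1, 1, 10, 16, 21, 29]


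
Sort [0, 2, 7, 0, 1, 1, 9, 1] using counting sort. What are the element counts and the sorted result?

Count array: [2, 3, 1, 0, 0, 0, 0, 1, 0, 1]
(count[i] = number of elements equal to i)
Cumulative count: [2, 5, 6, 6, 6, 6, 6, 7, 7, 8]
Sorted: [0, 0, 1, 1, 1, 2, 7, 9]


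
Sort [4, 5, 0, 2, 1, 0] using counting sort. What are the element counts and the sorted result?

Count array: [2, 1, 1, 0, 1, 1]
(count[i] = number of elements equal to i)
Cumulative count: [2, 3, 4, 4, 5, 6]
Sorted: [0, 0, 1, 2, 4, 5]


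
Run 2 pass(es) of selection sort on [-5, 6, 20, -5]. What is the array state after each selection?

Pass 1: Select minimum -5 at index 0, swap -> [-5, 6, 20, -5]
Pass 2: Select minimum -5 at index 3, swap -> [-5, -5, 20, 6]


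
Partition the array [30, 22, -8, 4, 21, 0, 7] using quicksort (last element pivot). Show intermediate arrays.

Partition 1: pivot=7 at index 3 -> [-8, 4, 0, 7, 21, 30, 22]
Partition 2: pivot=0 at index 1 -> [-8, 0, 4, 7, 21, 30, 22]
Partition 3: pivot=22 at index 5 -> [-8, 0, 4, 7, 21, 22, 30]


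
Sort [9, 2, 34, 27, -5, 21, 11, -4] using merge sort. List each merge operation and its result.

Divide and conquer:
  Merge [9] + [2] -> [2, 9]
  Merge [34] + [27] -> [27, 34]
  Merge [2, 9] + [27, 34] -> [2, 9, 27, 34]
  Merge [-5] + [21] -> [-5, 21]
  Merge [11] + [-4] -> [-4, 11]
  Merge [-5, 21] + [-4, 11] -> [-5, -4, 11, 21]
  Merge [2, 9, 27, 34] + [-5, -4, 11, 21] -> [-5, -4, 2, 9, 11, 21, 27, 34]


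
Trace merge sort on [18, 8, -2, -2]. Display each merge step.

Divide and conquer:
  Merge [18] + [8] -> [8, 18]
  Merge [-2] + [-2] -> [-2, -2]
  Merge [8, 18] + [-2, -2] -> [-2, -2, 8, 18]


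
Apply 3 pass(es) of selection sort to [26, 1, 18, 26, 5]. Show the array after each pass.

Pass 1: Select minimum 1 at index 1, swap -> [1, 26, 18, 26, 5]
Pass 2: Select minimum 5 at index 4, swap -> [1, 5, 18, 26, 26]
Pass 3: Select minimum 18 at index 2, swap -> [1, 5, 18, 26, 26]


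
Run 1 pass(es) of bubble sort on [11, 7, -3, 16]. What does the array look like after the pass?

After pass 1: [7, -3, 11, 16] (2 swaps)
Total swaps: 2


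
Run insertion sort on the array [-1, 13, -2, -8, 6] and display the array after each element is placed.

First element -1 is already 'sorted'
Insert 13: shifted 0 elements -> [-1, 13, -2, -8, 6]
Insert -2: shifted 2 elements -> [-2, -1, 13, -8, 6]
Insert -8: shifted 3 elements -> [-8, -2, -1, 13, 6]
Insert 6: shifted 1 elements -> [-8, -2, -1, 6, 13]


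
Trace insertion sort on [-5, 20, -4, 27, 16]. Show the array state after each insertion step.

First element -5 is already 'sorted'
Insert 20: shifted 0 elements -> [-5, 20, -4, 27, 16]
Insert -4: shifted 1 elements -> [-5, -4, 20, 27, 16]
Insert 27: shifted 0 elements -> [-5, -4, 20, 27, 16]
Insert 16: shifted 2 elements -> [-5, -4, 16, 20, 27]


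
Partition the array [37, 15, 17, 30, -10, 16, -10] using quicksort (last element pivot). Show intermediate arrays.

Partition 1: pivot=-10 at index 1 -> [-10, -10, 17, 30, 37, 16, 15]
Partition 2: pivot=15 at index 2 -> [-10, -10, 15, 30, 37, 16, 17]
Partition 3: pivot=17 at index 4 -> [-10, -10, 15, 16, 17, 30, 37]
Partition 4: pivot=37 at index 6 -> [-10, -10, 15, 16, 17, 30, 37]


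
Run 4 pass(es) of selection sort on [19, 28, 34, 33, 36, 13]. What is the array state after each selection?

Pass 1: Select minimum 13 at index 5, swap -> [13, 28, 34, 33, 36, 19]
Pass 2: Select minimum 19 at index 5, swap -> [13, 19, 34, 33, 36, 28]
Pass 3: Select minimum 28 at index 5, swap -> [13, 19, 28, 33, 36, 34]
Pass 4: Select minimum 33 at index 3, swap -> [13, 19, 28, 33, 36, 34]


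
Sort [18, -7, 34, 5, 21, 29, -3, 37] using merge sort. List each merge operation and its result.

Divide and conquer:
  Merge [18] + [-7] -> [-7, 18]
  Merge [34] + [5] -> [5, 34]
  Merge [-7, 18] + [5, 34] -> [-7, 5, 18, 34]
  Merge [21] + [29] -> [21, 29]
  Merge [-3] + [37] -> [-3, 37]
  Merge [21, 29] + [-3, 37] -> [-3, 21, 29, 37]
  Merge [-7, 5, 18, 34] + [-3, 21, 29, 37] -> [-7, -3, 5, 18, 21, 29, 34, 37]


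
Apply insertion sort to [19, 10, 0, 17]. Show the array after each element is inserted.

First element 19 is already 'sorted'
Insert 10: shifted 1 elements -> [10, 19, 0, 17]
Insert 0: shifted 2 elements -> [0, 10, 19, 17]
Insert 17: shifted 1 elements -> [0, 10, 17, 19]


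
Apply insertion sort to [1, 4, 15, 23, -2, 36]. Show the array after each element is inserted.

First element 1 is already 'sorted'
Insert 4: shifted 0 elements -> [1, 4, 15, 23, -2, 36]
Insert 15: shifted 0 elements -> [1, 4, 15, 23, -2, 36]
Insert 23: shifted 0 elements -> [1, 4, 15, 23, -2, 36]
Insert -2: shifted 4 elements -> [-2, 1, 4, 15, 23, 36]
Insert 36: shifted 0 elements -> [-2, 1, 4, 15, 23, 36]


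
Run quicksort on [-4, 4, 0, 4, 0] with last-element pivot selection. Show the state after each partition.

Partition 1: pivot=0 at index 2 -> [-4, 0, 0, 4, 4]
Partition 2: pivot=0 at index 1 -> [-4, 0, 0, 4, 4]
Partition 3: pivot=4 at index 4 -> [-4, 0, 0, 4, 4]


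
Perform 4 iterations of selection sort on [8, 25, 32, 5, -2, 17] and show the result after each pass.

Pass 1: Select minimum -2 at index 4, swap -> [-2, 25, 32, 5, 8, 17]
Pass 2: Select minimum 5 at index 3, swap -> [-2, 5, 32, 25, 8, 17]
Pass 3: Select minimum 8 at index 4, swap -> [-2, 5, 8, 25, 32, 17]
Pass 4: Select minimum 17 at index 5, swap -> [-2, 5, 8, 17, 32, 25]


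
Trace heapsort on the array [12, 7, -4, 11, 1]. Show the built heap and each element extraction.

Build heap: [12, 11, -4, 7, 1]
Extract 12: [11, 7, -4, 1, 12]
Extract 11: [7, 1, -4, 11, 12]
Extract 7: [1, -4, 7, 11, 12]
Extract 1: [-4, 1, 7, 11, 12]


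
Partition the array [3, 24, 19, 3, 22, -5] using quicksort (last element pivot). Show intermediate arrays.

Partition 1: pivot=-5 at index 0 -> [-5, 24, 19, 3, 22, 3]
Partition 2: pivot=3 at index 2 -> [-5, 3, 3, 24, 22, 19]
Partition 3: pivot=19 at index 3 -> [-5, 3, 3, 19, 22, 24]
Partition 4: pivot=24 at index 5 -> [-5, 3, 3, 19, 22, 24]


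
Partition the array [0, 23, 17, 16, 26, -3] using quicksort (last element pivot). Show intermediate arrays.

Partition 1: pivot=-3 at index 0 -> [-3, 23, 17, 16, 26, 0]
Partition 2: pivot=0 at index 1 -> [-3, 0, 17, 16, 26, 23]
Partition 3: pivot=23 at index 4 -> [-3, 0, 17, 16, 23, 26]
Partition 4: pivot=16 at index 2 -> [-3, 0, 16, 17, 23, 26]


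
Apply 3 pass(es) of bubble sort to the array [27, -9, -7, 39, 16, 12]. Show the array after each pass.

After pass 1: [-9, -7, 27, 16, 12, 39] (4 swaps)
After pass 2: [-9, -7, 16, 12, 27, 39] (2 swaps)
After pass 3: [-9, -7, 12, 16, 27, 39] (1 swaps)
Total swaps: 7


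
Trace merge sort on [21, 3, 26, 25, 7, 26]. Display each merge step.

Divide and conquer:
  Merge [3] + [26] -> [3, 26]
  Merge [21] + [3, 26] -> [3, 21, 26]
  Merge [7] + [26] -> [7, 26]
  Merge [25] + [7, 26] -> [7, 25, 26]
  Merge [3, 21, 26] + [7, 25, 26] -> [3, 7, 21, 25, 26, 26]


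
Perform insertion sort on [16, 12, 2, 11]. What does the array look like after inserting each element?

First element 16 is already 'sorted'
Insert 12: shifted 1 elements -> [12, 16, 2, 11]
Insert 2: shifted 2 elements -> [2, 12, 16, 11]
Insert 11: shifted 2 elements -> [2, 11, 12, 16]


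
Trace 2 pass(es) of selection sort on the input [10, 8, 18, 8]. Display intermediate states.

Pass 1: Select minimum 8 at index 1, swap -> [8, 10, 18, 8]
Pass 2: Select minimum 8 at index 3, swap -> [8, 8, 18, 10]


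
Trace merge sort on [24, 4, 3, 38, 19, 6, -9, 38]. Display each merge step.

Divide and conquer:
  Merge [24] + [4] -> [4, 24]
  Merge [3] + [38] -> [3, 38]
  Merge [4, 24] + [3, 38] -> [3, 4, 24, 38]
  Merge [19] + [6] -> [6, 19]
  Merge [-9] + [38] -> [-9, 38]
  Merge [6, 19] + [-9, 38] -> [-9, 6, 19, 38]
  Merge [3, 4, 24, 38] + [-9, 6, 19, 38] -> [-9, 3, 4, 6, 19, 24, 38, 38]


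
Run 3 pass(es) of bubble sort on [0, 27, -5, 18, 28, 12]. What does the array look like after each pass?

After pass 1: [0, -5, 18, 27, 12, 28] (3 swaps)
After pass 2: [-5, 0, 18, 12, 27, 28] (2 swaps)
After pass 3: [-5, 0, 12, 18, 27, 28] (1 swaps)
Total swaps: 6


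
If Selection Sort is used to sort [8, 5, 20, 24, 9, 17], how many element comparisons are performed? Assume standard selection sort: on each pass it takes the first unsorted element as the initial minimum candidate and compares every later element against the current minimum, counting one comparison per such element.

Pass 1: scan indices 1..5 for the minimum = 5 comparison(s); min is 5, place at index 0 -> [5, 8, 20, 24, 9, 17]
Pass 2: scan indices 2..5 for the minimum = 4 comparison(s); min is 8, place at index 1 -> [5, 8, 20, 24, 9, 17]
Pass 3: scan indices 3..5 for the minimum = 3 comparison(s); min is 9, place at index 2 -> [5, 8, 9, 24, 20, 17]
Pass 4: scan indices 4..5 for the minimum = 2 comparison(s); min is 17, place at index 3 -> [5, 8, 9, 17, 20, 24]
Pass 5: scan indices 5..5 for the minimum = 1 comparison(s); min is 20, place at index 4 -> [5, 8, 9, 17, 20, 24]
Selection sort always scans the whole unsorted suffix, so the count is (n-1) + (n-2) + ... + 1 = n(n-1)/2 = 6*5/2 = 15 regardless of the input order.
Total comparisons: 5 + 4 + 3 + 2 + 1 = 15


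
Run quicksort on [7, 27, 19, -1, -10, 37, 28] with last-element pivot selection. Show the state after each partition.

Partition 1: pivot=28 at index 5 -> [7, 27, 19, -1, -10, 28, 37]
Partition 2: pivot=-10 at index 0 -> [-10, 27, 19, -1, 7, 28, 37]
Partition 3: pivot=7 at index 2 -> [-10, -1, 7, 27, 19, 28, 37]
Partition 4: pivot=19 at index 3 -> [-10, -1, 7, 19, 27, 28, 37]


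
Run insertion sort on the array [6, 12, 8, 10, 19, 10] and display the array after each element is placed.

First element 6 is already 'sorted'
Insert 12: shifted 0 elements -> [6, 12, 8, 10, 19, 10]
Insert 8: shifted 1 elements -> [6, 8, 12, 10, 19, 10]
Insert 10: shifted 1 elements -> [6, 8, 10, 12, 19, 10]
Insert 19: shifted 0 elements -> [6, 8, 10, 12, 19, 10]
Insert 10: shifted 2 elements -> [6, 8, 10, 10, 12, 19]


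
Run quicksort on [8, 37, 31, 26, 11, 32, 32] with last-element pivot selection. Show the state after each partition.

Partition 1: pivot=32 at index 5 -> [8, 31, 26, 11, 32, 32, 37]
Partition 2: pivot=32 at index 4 -> [8, 31, 26, 11, 32, 32, 37]
Partition 3: pivot=11 at index 1 -> [8, 11, 26, 31, 32, 32, 37]
Partition 4: pivot=31 at index 3 -> [8, 11, 26, 31, 32, 32, 37]


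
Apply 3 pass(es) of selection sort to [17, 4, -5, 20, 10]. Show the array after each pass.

Pass 1: Select minimum -5 at index 2, swap -> [-5, 4, 17, 20, 10]
Pass 2: Select minimum 4 at index 1, swap -> [-5, 4, 17, 20, 10]
Pass 3: Select minimum 10 at index 4, swap -> [-5, 4, 10, 20, 17]


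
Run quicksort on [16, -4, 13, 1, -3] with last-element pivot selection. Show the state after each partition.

Partition 1: pivot=-3 at index 1 -> [-4, -3, 13, 1, 16]
Partition 2: pivot=16 at index 4 -> [-4, -3, 13, 1, 16]
Partition 3: pivot=1 at index 2 -> [-4, -3, 1, 13, 16]


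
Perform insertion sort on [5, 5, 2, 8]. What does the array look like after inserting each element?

First element 5 is already 'sorted'
Insert 5: shifted 0 elements -> [5, 5, 2, 8]
Insert 2: shifted 2 elements -> [2, 5, 5, 8]
Insert 8: shifted 0 elements -> [2, 5, 5, 8]


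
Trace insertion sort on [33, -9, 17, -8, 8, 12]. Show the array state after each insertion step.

First element 33 is already 'sorted'
Insert -9: shifted 1 elements -> [-9, 33, 17, -8, 8, 12]
Insert 17: shifted 1 elements -> [-9, 17, 33, -8, 8, 12]
Insert -8: shifted 2 elements -> [-9, -8, 17, 33, 8, 12]
Insert 8: shifted 2 elements -> [-9, -8, 8, 17, 33, 12]
Insert 12: shifted 2 elements -> [-9, -8, 8, 12, 17, 33]


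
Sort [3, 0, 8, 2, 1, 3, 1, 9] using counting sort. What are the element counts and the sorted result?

Count array: [1, 2, 1, 2, 0, 0, 0, 0, 1, 1]
(count[i] = number of elements equal to i)
Cumulative count: [1, 3, 4, 6, 6, 6, 6, 6, 7, 8]
Sorted: [0, 1, 1, 2, 3, 3, 8, 9]


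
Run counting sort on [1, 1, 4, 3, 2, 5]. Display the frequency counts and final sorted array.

Count array: [0, 2, 1, 1, 1, 1]
(count[i] = number of elements equal to i)
Cumulative count: [0, 2, 3, 4, 5, 6]
Sorted: [1, 1, 2, 3, 4, 5]


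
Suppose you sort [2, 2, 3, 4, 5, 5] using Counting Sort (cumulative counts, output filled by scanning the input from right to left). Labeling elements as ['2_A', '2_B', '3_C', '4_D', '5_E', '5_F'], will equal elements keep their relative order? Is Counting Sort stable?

Trace Counting Sort on the labeled array (the key is the number; the letter only tracks identity):
  Counts for values 0..5: [0, 0, 2, 1, 1, 2]
  Cumulative counts: [0, 0, 2, 3, 4, 6]
  Scan right to left: place 5_F at output index 5
  Scan right to left: place 5_E at output index 4
  Scan right to left: place 4_D at output index 3
  Scan right to left: place 3_C at output index 2
  Scan right to left: place 2_B at output index 1
  Scan right to left: place 2_A at output index 0
  Output: [2_A, 2_B, 3_C, 4_D, 5_E, 5_F]
Equal keys:
  value 2: originally 2_A, 2_B; after sorting 2_A, 2_B -> order preserved
  value 5: originally 5_E, 5_F; after sorting 5_E, 5_F -> order preserved
All equal keys kept their original relative order. Counting Sort is stable: scanning the input right to left with decreasing cumulative counts places later duplicates at later output positions.
Answer: Stable


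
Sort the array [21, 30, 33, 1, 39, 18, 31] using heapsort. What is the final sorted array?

Build heap: [39, 30, 33, 1, 21, 18, 31]
Extract 39: [33, 30, 31, 1, 21, 18, 39]
Extract 33: [31, 30, 18, 1, 21, 33, 39]
Extract 31: [30, 21, 18, 1, 31, 33, 39]
Extract 30: [21, 1, 18, 30, 31, 33, 39]
Extract 21: [18, 1, 21, 30, 31, 33, 39]
Extract 18: [1, 18, 21, 30, 31, 33, 39]


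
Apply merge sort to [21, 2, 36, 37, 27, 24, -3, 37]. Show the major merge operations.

Divide and conquer:
  Merge [21] + [2] -> [2, 21]
  Merge [36] + [37] -> [36, 37]
  Merge [2, 21] + [36, 37] -> [2, 21, 36, 37]
  Merge [27] + [24] -> [24, 27]
  Merge [-3] + [37] -> [-3, 37]
  Merge [24, 27] + [-3, 37] -> [-3, 24, 27, 37]
  Merge [2, 21, 36, 37] + [-3, 24, 27, 37] -> [-3, 2, 21, 24, 27, 36, 37, 37]


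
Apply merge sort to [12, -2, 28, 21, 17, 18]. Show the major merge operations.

Divide and conquer:
  Merge [-2] + [28] -> [-2, 28]
  Merge [12] + [-2, 28] -> [-2, 12, 28]
  Merge [17] + [18] -> [17, 18]
  Merge [21] + [17, 18] -> [17, 18, 21]
  Merge [-2, 12, 28] + [17, 18, 21] -> [-2, 12, 17, 18, 21, 28]


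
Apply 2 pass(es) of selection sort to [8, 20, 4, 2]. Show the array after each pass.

Pass 1: Select minimum 2 at index 3, swap -> [2, 20, 4, 8]
Pass 2: Select minimum 4 at index 2, swap -> [2, 4, 20, 8]


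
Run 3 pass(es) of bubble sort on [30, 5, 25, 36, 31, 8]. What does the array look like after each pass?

After pass 1: [5, 25, 30, 31, 8, 36] (4 swaps)
After pass 2: [5, 25, 30, 8, 31, 36] (1 swaps)
After pass 3: [5, 25, 8, 30, 31, 36] (1 swaps)
Total swaps: 6


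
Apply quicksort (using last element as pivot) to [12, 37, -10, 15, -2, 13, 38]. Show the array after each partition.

Partition 1: pivot=38 at index 6 -> [12, 37, -10, 15, -2, 13, 38]
Partition 2: pivot=13 at index 3 -> [12, -10, -2, 13, 37, 15, 38]
Partition 3: pivot=-2 at index 1 -> [-10, -2, 12, 13, 37, 15, 38]
Partition 4: pivot=15 at index 4 -> [-10, -2, 12, 13, 15, 37, 38]


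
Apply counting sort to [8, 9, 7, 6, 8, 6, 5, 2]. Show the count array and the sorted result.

Count array: [0, 0, 1, 0, 0, 1, 2, 1, 2, 1]
(count[i] = number of elements equal to i)
Cumulative count: [0, 0, 1, 1, 1, 2, 4, 5, 7, 8]
Sorted: [2, 5, 6, 6, 7, 8, 8, 9]


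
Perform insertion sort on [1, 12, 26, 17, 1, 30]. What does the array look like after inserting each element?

First element 1 is already 'sorted'
Insert 12: shifted 0 elements -> [1, 12, 26, 17, 1, 30]
Insert 26: shifted 0 elements -> [1, 12, 26, 17, 1, 30]
Insert 17: shifted 1 elements -> [1, 12, 17, 26, 1, 30]
Insert 1: shifted 3 elements -> [1, 1, 12, 17, 26, 30]
Insert 30: shifted 0 elements -> [1, 1, 12, 17, 26, 30]


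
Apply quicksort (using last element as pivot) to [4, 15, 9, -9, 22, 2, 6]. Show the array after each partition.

Partition 1: pivot=6 at index 3 -> [4, -9, 2, 6, 22, 9, 15]
Partition 2: pivot=2 at index 1 -> [-9, 2, 4, 6, 22, 9, 15]
Partition 3: pivot=15 at index 5 -> [-9, 2, 4, 6, 9, 15, 22]


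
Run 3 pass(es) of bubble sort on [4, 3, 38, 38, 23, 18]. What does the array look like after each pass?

After pass 1: [3, 4, 38, 23, 18, 38] (3 swaps)
After pass 2: [3, 4, 23, 18, 38, 38] (2 swaps)
After pass 3: [3, 4, 18, 23, 38, 38] (1 swaps)
Total swaps: 6


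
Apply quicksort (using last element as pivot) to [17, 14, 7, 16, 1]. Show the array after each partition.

Partition 1: pivot=1 at index 0 -> [1, 14, 7, 16, 17]
Partition 2: pivot=17 at index 4 -> [1, 14, 7, 16, 17]
Partition 3: pivot=16 at index 3 -> [1, 14, 7, 16, 17]
Partition 4: pivot=7 at index 1 -> [1, 7, 14, 16, 17]


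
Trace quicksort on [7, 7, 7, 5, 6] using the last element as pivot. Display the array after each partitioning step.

Partition 1: pivot=6 at index 1 -> [5, 6, 7, 7, 7]
Partition 2: pivot=7 at index 4 -> [5, 6, 7, 7, 7]
Partition 3: pivot=7 at index 3 -> [5, 6, 7, 7, 7]


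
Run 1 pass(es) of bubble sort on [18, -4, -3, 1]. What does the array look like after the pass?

After pass 1: [-4, -3, 1, 18] (3 swaps)
Total swaps: 3


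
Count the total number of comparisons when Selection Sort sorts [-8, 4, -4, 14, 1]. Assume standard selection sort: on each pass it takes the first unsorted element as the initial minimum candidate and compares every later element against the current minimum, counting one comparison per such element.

Pass 1: scan indices 1..4 for the minimum = 4 comparison(s); min is -8, place at index 0 -> [-8, 4, -4, 14, 1]
Pass 2: scan indices 2..4 for the minimum = 3 comparison(s); min is -4, place at index 1 -> [-8, -4, 4, 14, 1]
Pass 3: scan indices 3..4 for the minimum = 2 comparison(s); min is 1, place at index 2 -> [-8, -4, 1, 14, 4]
Pass 4: scan indices 4..4 for the minimum = 1 comparison(s); min is 4, place at index 3 -> [-8, -4, 1, 4, 14]
Selection sort always scans the whole unsorted suffix, so the count is (n-1) + (n-2) + ... + 1 = n(n-1)/2 = 5*4/2 = 10 regardless of the input order.
Total comparisons: 4 + 3 + 2 + 1 = 10


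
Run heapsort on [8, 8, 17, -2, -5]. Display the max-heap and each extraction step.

Build heap: [17, 8, 8, -2, -5]
Extract 17: [8, -2, 8, -5, 17]
Extract 8: [8, -2, -5, 8, 17]
Extract 8: [-2, -5, 8, 8, 17]
Extract -2: [-5, -2, 8, 8, 17]


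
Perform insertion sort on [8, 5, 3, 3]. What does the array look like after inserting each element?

First element 8 is already 'sorted'
Insert 5: shifted 1 elements -> [5, 8, 3, 3]
Insert 3: shifted 2 elements -> [3, 5, 8, 3]
Insert 3: shifted 2 elements -> [3, 3, 5, 8]


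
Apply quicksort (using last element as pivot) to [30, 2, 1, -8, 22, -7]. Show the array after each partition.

Partition 1: pivot=-7 at index 1 -> [-8, -7, 1, 30, 22, 2]
Partition 2: pivot=2 at index 3 -> [-8, -7, 1, 2, 22, 30]
Partition 3: pivot=30 at index 5 -> [-8, -7, 1, 2, 22, 30]


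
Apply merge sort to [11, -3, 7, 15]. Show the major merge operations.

Divide and conquer:
  Merge [11] + [-3] -> [-3, 11]
  Merge [7] + [15] -> [7, 15]
  Merge [-3, 11] + [7, 15] -> [-3, 7, 11, 15]


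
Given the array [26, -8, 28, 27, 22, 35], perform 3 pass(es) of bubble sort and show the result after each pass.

After pass 1: [-8, 26, 27, 22, 28, 35] (3 swaps)
After pass 2: [-8, 26, 22, 27, 28, 35] (1 swaps)
After pass 3: [-8, 22, 26, 27, 28, 35] (1 swaps)
Total swaps: 5


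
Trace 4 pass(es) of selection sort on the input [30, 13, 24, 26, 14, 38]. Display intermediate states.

Pass 1: Select minimum 13 at index 1, swap -> [13, 30, 24, 26, 14, 38]
Pass 2: Select minimum 14 at index 4, swap -> [13, 14, 24, 26, 30, 38]
Pass 3: Select minimum 24 at index 2, swap -> [13, 14, 24, 26, 30, 38]
Pass 4: Select minimum 26 at index 3, swap -> [13, 14, 24, 26, 30, 38]


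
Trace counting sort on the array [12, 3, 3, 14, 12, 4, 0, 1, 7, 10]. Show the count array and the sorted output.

Count array: [1, 1, 0, 2, 1, 0, 0, 1, 0, 0, 1, 0, 2, 0, 1]
(count[i] = number of elements equal to i)
Cumulative count: [1, 2, 2, 4, 5, 5, 5, 6, 6, 6, 7, 7, 9, 9, 10]
Sorted: [0, 1, 3, 3, 4, 7, 10, 12, 12, 14]


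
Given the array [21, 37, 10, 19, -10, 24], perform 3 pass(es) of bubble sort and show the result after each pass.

After pass 1: [21, 10, 19, -10, 24, 37] (4 swaps)
After pass 2: [10, 19, -10, 21, 24, 37] (3 swaps)
After pass 3: [10, -10, 19, 21, 24, 37] (1 swaps)
Total swaps: 8


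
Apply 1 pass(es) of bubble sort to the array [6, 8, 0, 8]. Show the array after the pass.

After pass 1: [6, 0, 8, 8] (1 swaps)
Total swaps: 1


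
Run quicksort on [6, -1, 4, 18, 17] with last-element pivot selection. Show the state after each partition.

Partition 1: pivot=17 at index 3 -> [6, -1, 4, 17, 18]
Partition 2: pivot=4 at index 1 -> [-1, 4, 6, 17, 18]


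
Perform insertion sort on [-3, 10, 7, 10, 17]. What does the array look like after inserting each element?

First element -3 is already 'sorted'
Insert 10: shifted 0 elements -> [-3, 10, 7, 10, 17]
Insert 7: shifted 1 elements -> [-3, 7, 10, 10, 17]
Insert 10: shifted 0 elements -> [-3, 7, 10, 10, 17]
Insert 17: shifted 0 elements -> [-3, 7, 10, 10, 17]


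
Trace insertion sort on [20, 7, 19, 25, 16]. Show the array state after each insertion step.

First element 20 is already 'sorted'
Insert 7: shifted 1 elements -> [7, 20, 19, 25, 16]
Insert 19: shifted 1 elements -> [7, 19, 20, 25, 16]
Insert 25: shifted 0 elements -> [7, 19, 20, 25, 16]
Insert 16: shifted 3 elements -> [7, 16, 19, 20, 25]


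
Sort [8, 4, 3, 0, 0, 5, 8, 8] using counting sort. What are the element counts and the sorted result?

Count array: [2, 0, 0, 1, 1, 1, 0, 0, 3]
(count[i] = number of elements equal to i)
Cumulative count: [2, 2, 2, 3, 4, 5, 5, 5, 8]
Sorted: [0, 0, 3, 4, 5, 8, 8, 8]


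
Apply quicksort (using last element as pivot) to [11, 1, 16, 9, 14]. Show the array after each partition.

Partition 1: pivot=14 at index 3 -> [11, 1, 9, 14, 16]
Partition 2: pivot=9 at index 1 -> [1, 9, 11, 14, 16]


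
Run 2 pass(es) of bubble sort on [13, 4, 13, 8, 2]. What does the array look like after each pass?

After pass 1: [4, 13, 8, 2, 13] (3 swaps)
After pass 2: [4, 8, 2, 13, 13] (2 swaps)
Total swaps: 5


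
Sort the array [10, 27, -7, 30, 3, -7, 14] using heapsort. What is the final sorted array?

Build heap: [30, 27, 14, 10, 3, -7, -7]
Extract 30: [27, 10, 14, -7, 3, -7, 30]
Extract 27: [14, 10, -7, -7, 3, 27, 30]
Extract 14: [10, 3, -7, -7, 14, 27, 30]
Extract 10: [3, -7, -7, 10, 14, 27, 30]
Extract 3: [-7, -7, 3, 10, 14, 27, 30]
Extract -7: [-7, -7, 3, 10, 14, 27, 30]


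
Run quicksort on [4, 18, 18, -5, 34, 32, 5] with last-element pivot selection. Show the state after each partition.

Partition 1: pivot=5 at index 2 -> [4, -5, 5, 18, 34, 32, 18]
Partition 2: pivot=-5 at index 0 -> [-5, 4, 5, 18, 34, 32, 18]
Partition 3: pivot=18 at index 4 -> [-5, 4, 5, 18, 18, 32, 34]
Partition 4: pivot=34 at index 6 -> [-5, 4, 5, 18, 18, 32, 34]


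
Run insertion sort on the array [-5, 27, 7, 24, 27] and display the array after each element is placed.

First element -5 is already 'sorted'
Insert 27: shifted 0 elements -> [-5, 27, 7, 24, 27]
Insert 7: shifted 1 elements -> [-5, 7, 27, 24, 27]
Insert 24: shifted 1 elements -> [-5, 7, 24, 27, 27]
Insert 27: shifted 0 elements -> [-5, 7, 24, 27, 27]


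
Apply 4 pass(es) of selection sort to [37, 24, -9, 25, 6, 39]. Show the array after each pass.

Pass 1: Select minimum -9 at index 2, swap -> [-9, 24, 37, 25, 6, 39]
Pass 2: Select minimum 6 at index 4, swap -> [-9, 6, 37, 25, 24, 39]
Pass 3: Select minimum 24 at index 4, swap -> [-9, 6, 24, 25, 37, 39]
Pass 4: Select minimum 25 at index 3, swap -> [-9, 6, 24, 25, 37, 39]


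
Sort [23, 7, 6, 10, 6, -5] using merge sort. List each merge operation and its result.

Divide and conquer:
  Merge [7] + [6] -> [6, 7]
  Merge [23] + [6, 7] -> [6, 7, 23]
  Merge [6] + [-5] -> [-5, 6]
  Merge [10] + [-5, 6] -> [-5, 6, 10]
  Merge [6, 7, 23] + [-5, 6, 10] -> [-5, 6, 6, 7, 10, 23]


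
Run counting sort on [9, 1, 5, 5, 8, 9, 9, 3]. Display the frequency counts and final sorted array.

Count array: [0, 1, 0, 1, 0, 2, 0, 0, 1, 3]
(count[i] = number of elements equal to i)
Cumulative count: [0, 1, 1, 2, 2, 4, 4, 4, 5, 8]
Sorted: [1, 3, 5, 5, 8, 9, 9, 9]


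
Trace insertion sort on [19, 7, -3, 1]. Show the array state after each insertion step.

First element 19 is already 'sorted'
Insert 7: shifted 1 elements -> [7, 19, -3, 1]
Insert -3: shifted 2 elements -> [-3, 7, 19, 1]
Insert 1: shifted 2 elements -> [-3, 1, 7, 19]


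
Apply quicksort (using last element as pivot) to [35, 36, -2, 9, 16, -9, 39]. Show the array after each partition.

Partition 1: pivot=39 at index 6 -> [35, 36, -2, 9, 16, -9, 39]
Partition 2: pivot=-9 at index 0 -> [-9, 36, -2, 9, 16, 35, 39]
Partition 3: pivot=35 at index 4 -> [-9, -2, 9, 16, 35, 36, 39]
Partition 4: pivot=16 at index 3 -> [-9, -2, 9, 16, 35, 36, 39]
Partition 5: pivot=9 at index 2 -> [-9, -2, 9, 16, 35, 36, 39]


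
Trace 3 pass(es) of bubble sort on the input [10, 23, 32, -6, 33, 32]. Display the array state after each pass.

After pass 1: [10, 23, -6, 32, 32, 33] (2 swaps)
After pass 2: [10, -6, 23, 32, 32, 33] (1 swaps)
After pass 3: [-6, 10, 23, 32, 32, 33] (1 swaps)
Total swaps: 4


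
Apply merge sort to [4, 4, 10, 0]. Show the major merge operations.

Divide and conquer:
  Merge [4] + [4] -> [4, 4]
  Merge [10] + [0] -> [0, 10]
  Merge [4, 4] + [0, 10] -> [0, 4, 4, 10]


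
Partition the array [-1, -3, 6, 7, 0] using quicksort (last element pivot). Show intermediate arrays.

Partition 1: pivot=0 at index 2 -> [-1, -3, 0, 7, 6]
Partition 2: pivot=-3 at index 0 -> [-3, -1, 0, 7, 6]
Partition 3: pivot=6 at index 3 -> [-3, -1, 0, 6, 7]


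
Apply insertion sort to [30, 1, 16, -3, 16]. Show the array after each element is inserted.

First element 30 is already 'sorted'
Insert 1: shifted 1 elements -> [1, 30, 16, -3, 16]
Insert 16: shifted 1 elements -> [1, 16, 30, -3, 16]
Insert -3: shifted 3 elements -> [-3, 1, 16, 30, 16]
Insert 16: shifted 1 elements -> [-3, 1, 16, 16, 30]


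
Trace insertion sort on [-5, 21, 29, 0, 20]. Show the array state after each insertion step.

First element -5 is already 'sorted'
Insert 21: shifted 0 elements -> [-5, 21, 29, 0, 20]
Insert 29: shifted 0 elements -> [-5, 21, 29, 0, 20]
Insert 0: shifted 2 elements -> [-5, 0, 21, 29, 20]
Insert 20: shifted 2 elements -> [-5, 0, 20, 21, 29]


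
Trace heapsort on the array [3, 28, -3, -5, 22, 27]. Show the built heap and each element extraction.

Build heap: [28, 22, 27, -5, 3, -3]
Extract 28: [27, 22, -3, -5, 3, 28]
Extract 27: [22, 3, -3, -5, 27, 28]
Extract 22: [3, -5, -3, 22, 27, 28]
Extract 3: [-3, -5, 3, 22, 27, 28]
Extract -3: [-5, -3, 3, 22, 27, 28]


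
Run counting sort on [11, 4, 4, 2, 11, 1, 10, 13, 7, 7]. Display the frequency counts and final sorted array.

Count array: [0, 1, 1, 0, 2, 0, 0, 2, 0, 0, 1, 2, 0, 1]
(count[i] = number of elements equal to i)
Cumulative count: [0, 1, 2, 2, 4, 4, 4, 6, 6, 6, 7, 9, 9, 10]
Sorted: [1, 2, 4, 4, 7, 7, 10, 11, 11, 13]


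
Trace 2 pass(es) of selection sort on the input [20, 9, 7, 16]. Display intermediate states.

Pass 1: Select minimum 7 at index 2, swap -> [7, 9, 20, 16]
Pass 2: Select minimum 9 at index 1, swap -> [7, 9, 20, 16]


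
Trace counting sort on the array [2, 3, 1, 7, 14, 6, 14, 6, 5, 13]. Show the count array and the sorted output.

Count array: [0, 1, 1, 1, 0, 1, 2, 1, 0, 0, 0, 0, 0, 1, 2]
(count[i] = number of elements equal to i)
Cumulative count: [0, 1, 2, 3, 3, 4, 6, 7, 7, 7, 7, 7, 7, 8, 10]
Sorted: [1, 2, 3, 5, 6, 6, 7, 13, 14, 14]


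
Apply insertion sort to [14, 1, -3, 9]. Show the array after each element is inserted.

First element 14 is already 'sorted'
Insert 1: shifted 1 elements -> [1, 14, -3, 9]
Insert -3: shifted 2 elements -> [-3, 1, 14, 9]
Insert 9: shifted 1 elements -> [-3, 1, 9, 14]


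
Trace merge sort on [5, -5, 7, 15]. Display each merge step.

Divide and conquer:
  Merge [5] + [-5] -> [-5, 5]
  Merge [7] + [15] -> [7, 15]
  Merge [-5, 5] + [7, 15] -> [-5, 5, 7, 15]


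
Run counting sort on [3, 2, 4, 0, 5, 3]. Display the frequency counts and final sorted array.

Count array: [1, 0, 1, 2, 1, 1]
(count[i] = number of elements equal to i)
Cumulative count: [1, 1, 2, 4, 5, 6]
Sorted: [0, 2, 3, 3, 4, 5]


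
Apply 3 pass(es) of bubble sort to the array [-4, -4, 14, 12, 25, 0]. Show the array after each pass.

After pass 1: [-4, -4, 12, 14, 0, 25] (2 swaps)
After pass 2: [-4, -4, 12, 0, 14, 25] (1 swaps)
After pass 3: [-4, -4, 0, 12, 14, 25] (1 swaps)
Total swaps: 4


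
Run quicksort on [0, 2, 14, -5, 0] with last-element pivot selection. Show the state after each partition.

Partition 1: pivot=0 at index 2 -> [0, -5, 0, 2, 14]
Partition 2: pivot=-5 at index 0 -> [-5, 0, 0, 2, 14]
Partition 3: pivot=14 at index 4 -> [-5, 0, 0, 2, 14]


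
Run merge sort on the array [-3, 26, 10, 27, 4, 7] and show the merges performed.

Divide and conquer:
  Merge [26] + [10] -> [10, 26]
  Merge [-3] + [10, 26] -> [-3, 10, 26]
  Merge [4] + [7] -> [4, 7]
  Merge [27] + [4, 7] -> [4, 7, 27]
  Merge [-3, 10, 26] + [4, 7, 27] -> [-3, 4, 7, 10, 26, 27]


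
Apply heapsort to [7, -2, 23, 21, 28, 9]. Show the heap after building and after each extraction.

Build heap: [28, 21, 23, 7, -2, 9]
Extract 28: [23, 21, 9, 7, -2, 28]
Extract 23: [21, 7, 9, -2, 23, 28]
Extract 21: [9, 7, -2, 21, 23, 28]
Extract 9: [7, -2, 9, 21, 23, 28]
Extract 7: [-2, 7, 9, 21, 23, 28]


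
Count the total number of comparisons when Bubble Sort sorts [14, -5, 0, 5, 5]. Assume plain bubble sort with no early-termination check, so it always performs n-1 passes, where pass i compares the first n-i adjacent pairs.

Pass 1: compare adjacent pairs (0,1)..(3,4) = 4 comparison(s), 4 swap(s) -> [-5, 0, 5, 5, 14]
Pass 2: compare adjacent pairs (0,1)..(2,3) = 3 comparison(s), 0 swap(s) -> [-5, 0, 5, 5, 14]
Pass 3: compare adjacent pairs (0,1)..(1,2) = 2 comparison(s), 0 swap(s) -> [-5, 0, 5, 5, 14]
Pass 4: compare adjacent pairs (0,1)..(0,1) = 1 comparison(s), 0 swap(s) -> [-5, 0, 5, 5, 14]
Total comparisons: 4 + 3 + 2 + 1 = 10


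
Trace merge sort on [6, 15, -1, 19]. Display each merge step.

Divide and conquer:
  Merge [6] + [15] -> [6, 15]
  Merge [-1] + [19] -> [-1, 19]
  Merge [6, 15] + [-1, 19] -> [-1, 6, 15, 19]


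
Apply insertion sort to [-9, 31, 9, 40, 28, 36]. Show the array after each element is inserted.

First element -9 is already 'sorted'
Insert 31: shifted 0 elements -> [-9, 31, 9, 40, 28, 36]
Insert 9: shifted 1 elements -> [-9, 9, 31, 40, 28, 36]
Insert 40: shifted 0 elements -> [-9, 9, 31, 40, 28, 36]
Insert 28: shifted 2 elements -> [-9, 9, 28, 31, 40, 36]
Insert 36: shifted 1 elements -> [-9, 9, 28, 31, 36, 40]


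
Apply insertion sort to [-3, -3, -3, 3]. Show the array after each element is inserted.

First element -3 is already 'sorted'
Insert -3: shifted 0 elements -> [-3, -3, -3, 3]
Insert -3: shifted 0 elements -> [-3, -3, -3, 3]
Insert 3: shifted 0 elements -> [-3, -3, -3, 3]


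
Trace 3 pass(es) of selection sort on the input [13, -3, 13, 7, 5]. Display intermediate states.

Pass 1: Select minimum -3 at index 1, swap -> [-3, 13, 13, 7, 5]
Pass 2: Select minimum 5 at index 4, swap -> [-3, 5, 13, 7, 13]
Pass 3: Select minimum 7 at index 3, swap -> [-3, 5, 7, 13, 13]


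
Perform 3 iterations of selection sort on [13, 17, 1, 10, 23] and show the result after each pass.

Pass 1: Select minimum 1 at index 2, swap -> [1, 17, 13, 10, 23]
Pass 2: Select minimum 10 at index 3, swap -> [1, 10, 13, 17, 23]
Pass 3: Select minimum 13 at index 2, swap -> [1, 10, 13, 17, 23]


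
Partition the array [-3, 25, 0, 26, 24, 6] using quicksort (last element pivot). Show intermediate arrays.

Partition 1: pivot=6 at index 2 -> [-3, 0, 6, 26, 24, 25]
Partition 2: pivot=0 at index 1 -> [-3, 0, 6, 26, 24, 25]
Partition 3: pivot=25 at index 4 -> [-3, 0, 6, 24, 25, 26]


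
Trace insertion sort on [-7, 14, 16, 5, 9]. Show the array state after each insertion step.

First element -7 is already 'sorted'
Insert 14: shifted 0 elements -> [-7, 14, 16, 5, 9]
Insert 16: shifted 0 elements -> [-7, 14, 16, 5, 9]
Insert 5: shifted 2 elements -> [-7, 5, 14, 16, 9]
Insert 9: shifted 2 elements -> [-7, 5, 9, 14, 16]


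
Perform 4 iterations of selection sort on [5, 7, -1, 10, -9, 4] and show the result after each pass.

Pass 1: Select minimum -9 at index 4, swap -> [-9, 7, -1, 10, 5, 4]
Pass 2: Select minimum -1 at index 2, swap -> [-9, -1, 7, 10, 5, 4]
Pass 3: Select minimum 4 at index 5, swap -> [-9, -1, 4, 10, 5, 7]
Pass 4: Select minimum 5 at index 4, swap -> [-9, -1, 4, 5, 10, 7]


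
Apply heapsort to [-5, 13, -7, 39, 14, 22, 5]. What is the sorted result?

Build heap: [39, 14, 22, 13, -5, -7, 5]
Extract 39: [22, 14, 5, 13, -5, -7, 39]
Extract 22: [14, 13, 5, -7, -5, 22, 39]
Extract 14: [13, -5, 5, -7, 14, 22, 39]
Extract 13: [5, -5, -7, 13, 14, 22, 39]
Extract 5: [-5, -7, 5, 13, 14, 22, 39]
Extract -5: [-7, -5, 5, 13, 14, 22, 39]


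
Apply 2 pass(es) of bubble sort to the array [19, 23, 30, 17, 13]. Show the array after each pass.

After pass 1: [19, 23, 17, 13, 30] (2 swaps)
After pass 2: [19, 17, 13, 23, 30] (2 swaps)
Total swaps: 4


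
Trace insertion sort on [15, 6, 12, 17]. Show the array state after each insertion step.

First element 15 is already 'sorted'
Insert 6: shifted 1 elements -> [6, 15, 12, 17]
Insert 12: shifted 1 elements -> [6, 12, 15, 17]
Insert 17: shifted 0 elements -> [6, 12, 15, 17]


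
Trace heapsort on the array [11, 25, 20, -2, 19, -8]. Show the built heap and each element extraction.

Build heap: [25, 19, 20, -2, 11, -8]
Extract 25: [20, 19, -8, -2, 11, 25]
Extract 20: [19, 11, -8, -2, 20, 25]
Extract 19: [11, -2, -8, 19, 20, 25]
Extract 11: [-2, -8, 11, 19, 20, 25]
Extract -2: [-8, -2, 11, 19, 20, 25]


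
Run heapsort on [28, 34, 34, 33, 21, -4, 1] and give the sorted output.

Build heap: [34, 33, 34, 28, 21, -4, 1]
Extract 34: [34, 33, 1, 28, 21, -4, 34]
Extract 34: [33, 28, 1, -4, 21, 34, 34]
Extract 33: [28, 21, 1, -4, 33, 34, 34]
Extract 28: [21, -4, 1, 28, 33, 34, 34]
Extract 21: [1, -4, 21, 28, 33, 34, 34]
Extract 1: [-4, 1, 21, 28, 33, 34, 34]


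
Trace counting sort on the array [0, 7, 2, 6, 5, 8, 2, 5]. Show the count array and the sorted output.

Count array: [1, 0, 2, 0, 0, 2, 1, 1, 1]
(count[i] = number of elements equal to i)
Cumulative count: [1, 1, 3, 3, 3, 5, 6, 7, 8]
Sorted: [0, 2, 2, 5, 5, 6, 7, 8]


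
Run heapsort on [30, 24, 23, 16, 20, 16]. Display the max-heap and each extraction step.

Build heap: [30, 24, 23, 16, 20, 16]
Extract 30: [24, 20, 23, 16, 16, 30]
Extract 24: [23, 20, 16, 16, 24, 30]
Extract 23: [20, 16, 16, 23, 24, 30]
Extract 20: [16, 16, 20, 23, 24, 30]
Extract 16: [16, 16, 20, 23, 24, 30]


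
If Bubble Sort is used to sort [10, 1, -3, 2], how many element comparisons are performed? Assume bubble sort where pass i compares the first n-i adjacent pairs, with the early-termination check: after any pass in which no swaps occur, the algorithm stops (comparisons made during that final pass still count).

Pass 1: compare adjacent pairs (0,1)..(2,3) = 3 comparison(s), 3 swap(s) -> [1, -3, 2, 10]
Pass 2: compare adjacent pairs (0,1)..(1,2) = 2 comparison(s), 1 swap(s) -> [-3, 1, 2, 10]
Pass 3: compare adjacent pairs (0,1)..(0,1) = 1 comparison(s), 0 swap(s) -> [-3, 1, 2, 10]
No swaps in this pass, so bubble sort stops here.
Total comparisons: 3 + 2 + 1 = 6


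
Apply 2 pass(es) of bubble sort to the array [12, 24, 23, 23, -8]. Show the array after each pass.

After pass 1: [12, 23, 23, -8, 24] (3 swaps)
After pass 2: [12, 23, -8, 23, 24] (1 swaps)
Total swaps: 4


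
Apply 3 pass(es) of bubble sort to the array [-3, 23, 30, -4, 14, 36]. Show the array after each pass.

After pass 1: [-3, 23, -4, 14, 30, 36] (2 swaps)
After pass 2: [-3, -4, 14, 23, 30, 36] (2 swaps)
After pass 3: [-4, -3, 14, 23, 30, 36] (1 swaps)
Total swaps: 5


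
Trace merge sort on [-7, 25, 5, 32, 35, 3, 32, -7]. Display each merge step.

Divide and conquer:
  Merge [-7] + [25] -> [-7, 25]
  Merge [5] + [32] -> [5, 32]
  Merge [-7, 25] + [5, 32] -> [-7, 5, 25, 32]
  Merge [35] + [3] -> [3, 35]
  Merge [32] + [-7] -> [-7, 32]
  Merge [3, 35] + [-7, 32] -> [-7, 3, 32, 35]
  Merge [-7, 5, 25, 32] + [-7, 3, 32, 35] -> [-7, -7, 3, 5, 25, 32, 32, 35]


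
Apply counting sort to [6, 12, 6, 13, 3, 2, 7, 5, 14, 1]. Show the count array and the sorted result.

Count array: [0, 1, 1, 1, 0, 1, 2, 1, 0, 0, 0, 0, 1, 1, 1]
(count[i] = number of elements equal to i)
Cumulative count: [0, 1, 2, 3, 3, 4, 6, 7, 7, 7, 7, 7, 8, 9, 10]
Sorted: [1, 2, 3, 5, 6, 6, 7, 12, 13, 14]


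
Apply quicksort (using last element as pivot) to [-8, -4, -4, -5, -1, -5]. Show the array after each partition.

Partition 1: pivot=-5 at index 2 -> [-8, -5, -5, -4, -1, -4]
Partition 2: pivot=-5 at index 1 -> [-8, -5, -5, -4, -1, -4]
Partition 3: pivot=-4 at index 4 -> [-8, -5, -5, -4, -4, -1]


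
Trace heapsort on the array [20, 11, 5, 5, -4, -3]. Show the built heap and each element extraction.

Build heap: [20, 11, 5, 5, -4, -3]
Extract 20: [11, 5, 5, -3, -4, 20]
Extract 11: [5, -3, 5, -4, 11, 20]
Extract 5: [5, -3, -4, 5, 11, 20]
Extract 5: [-3, -4, 5, 5, 11, 20]
Extract -3: [-4, -3, 5, 5, 11, 20]


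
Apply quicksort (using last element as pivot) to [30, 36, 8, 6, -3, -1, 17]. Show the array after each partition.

Partition 1: pivot=17 at index 4 -> [8, 6, -3, -1, 17, 36, 30]
Partition 2: pivot=-1 at index 1 -> [-3, -1, 8, 6, 17, 36, 30]
Partition 3: pivot=6 at index 2 -> [-3, -1, 6, 8, 17, 36, 30]
Partition 4: pivot=30 at index 5 -> [-3, -1, 6, 8, 17, 30, 36]
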